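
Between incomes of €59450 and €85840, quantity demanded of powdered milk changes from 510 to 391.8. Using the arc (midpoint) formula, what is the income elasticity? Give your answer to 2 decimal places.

-0.72

ΔQ = 391.8 − 510 = -118.2; midpoint Q̄ = (510 + 391.8)/2 = 450.9.
ΔI = 85840 − 59450 = 26390; midpoint Ī = (59450 + 85840)/2 = 72645.
η = (ΔQ/Q̄) ÷ (ΔI/Ī) = (-118.2/450.9) ÷ (26390/72645) = -0.72.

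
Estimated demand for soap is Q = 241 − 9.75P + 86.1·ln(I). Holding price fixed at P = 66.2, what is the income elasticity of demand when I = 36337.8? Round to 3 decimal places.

0.172

At P = 66.2, I = 36337.8: Q = 499.653.
Holding P constant, ∂Q/∂I = 86.1/I = 0.00236943.
η_I = (∂Q/∂I)·(I/Q) = 0.00236943 × (36337.8/499.653) = 0.172.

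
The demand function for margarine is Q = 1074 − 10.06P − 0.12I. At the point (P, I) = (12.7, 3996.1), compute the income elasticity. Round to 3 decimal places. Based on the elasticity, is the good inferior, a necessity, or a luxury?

-1.027 (inferior good)

At P = 12.7, I = 3996.1: Q = 466.706.
Holding P constant, ∂Q/∂I = −0.12.
η_I = (∂Q/∂I)·(I/Q) = -0.12 × (3996.1/466.706) = -1.027.
Since η < 0, this is an inferior good.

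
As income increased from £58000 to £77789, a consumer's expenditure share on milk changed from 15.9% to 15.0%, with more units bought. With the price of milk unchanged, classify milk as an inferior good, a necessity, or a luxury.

necessity

Quantity rises but the budget share falls as income rises, so 0 < η < 1.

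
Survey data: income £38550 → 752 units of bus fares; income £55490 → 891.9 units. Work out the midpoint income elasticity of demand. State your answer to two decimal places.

0.47

ΔQ = 891.9 − 752 = 139.9; midpoint Q̄ = (752 + 891.9)/2 = 821.95.
ΔI = 55490 − 38550 = 16940; midpoint Ī = (38550 + 55490)/2 = 47020.
η = (ΔQ/Q̄) ÷ (ΔI/Ī) = (139.9/821.95) ÷ (16940/47020) = 0.47.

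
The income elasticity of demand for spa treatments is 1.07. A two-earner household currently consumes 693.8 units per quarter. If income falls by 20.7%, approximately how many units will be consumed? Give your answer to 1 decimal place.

540.1

%ΔQ ≈ η × %ΔI = 1.07 × (-20.7%) = -22.149%.
New Q ≈ 693.8 × (1 − 0.22149) = 540.1.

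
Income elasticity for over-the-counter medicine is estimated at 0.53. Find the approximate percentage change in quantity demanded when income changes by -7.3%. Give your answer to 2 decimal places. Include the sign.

%ΔQ ≈ η × %ΔI = 0.53 × (-7.3%) = -3.87%.

-3.87%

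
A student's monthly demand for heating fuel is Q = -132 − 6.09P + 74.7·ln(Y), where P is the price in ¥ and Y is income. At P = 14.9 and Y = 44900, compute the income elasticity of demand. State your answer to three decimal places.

At P = 14.9, Y = 44900: Q = 577.460.
Holding P constant, ∂Q/∂Y = 74.7/Y = 0.0016637.
η_Y = (∂Q/∂Y)·(Y/Q) = 0.0016637 × (44900/577.460) = 0.129.

0.129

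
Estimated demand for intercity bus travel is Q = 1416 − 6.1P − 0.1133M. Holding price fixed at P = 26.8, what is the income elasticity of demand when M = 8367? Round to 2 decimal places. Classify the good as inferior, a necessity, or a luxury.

At P = 26.8, M = 8367: Q = 304.539.
Holding P constant, ∂Q/∂M = −0.1133.
η_M = (∂Q/∂M)·(M/Q) = -0.1133 × (8367/304.539) = -3.11.
Since η < 0, this is an inferior good.

-3.11 (inferior good)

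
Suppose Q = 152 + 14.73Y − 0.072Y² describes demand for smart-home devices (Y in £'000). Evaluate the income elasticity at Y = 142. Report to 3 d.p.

At Y = 142: Q = 791.8520.
dQ/dY = 14.73 − 0.144Y = -5.71800.
η = (dQ/dY)·(Y/Q) = -5.71800 × (142/791.8520) = -1.025.

-1.025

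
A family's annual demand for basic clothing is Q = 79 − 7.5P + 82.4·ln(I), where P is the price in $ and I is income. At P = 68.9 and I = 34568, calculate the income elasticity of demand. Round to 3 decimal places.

At P = 68.9, I = 34568: Q = 423.386.
Holding P constant, ∂Q/∂I = 82.4/I = 0.00238371.
η_I = (∂Q/∂I)·(I/Q) = 0.00238371 × (34568/423.386) = 0.195.

0.195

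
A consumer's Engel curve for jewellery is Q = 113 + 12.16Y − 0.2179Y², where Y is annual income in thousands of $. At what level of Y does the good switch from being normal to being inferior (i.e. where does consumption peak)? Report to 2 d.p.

dQ/dY = 12.16 − 0.4358Y.
The good is inferior where dQ/dY < 0. Setting dQ/dY = 0 gives Y = 12.16 / 0.4358 = 27.90.

27.90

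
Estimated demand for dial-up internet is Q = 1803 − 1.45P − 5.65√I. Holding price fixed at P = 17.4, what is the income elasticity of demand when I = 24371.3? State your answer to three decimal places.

At P = 17.4, I = 24371.3: Q = 895.731.
Holding P constant, ∂Q/∂I = -5.65/(2√I) = -0.0180959.
η_I = (∂Q/∂I)·(I/Q) = -0.0180959 × (24371.3/895.731) = -0.492.

-0.492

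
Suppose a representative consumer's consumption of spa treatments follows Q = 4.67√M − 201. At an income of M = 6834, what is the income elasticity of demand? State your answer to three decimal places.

At M = 6834: Q = 185.060.
dQ/dM = 4.67/(2√M) = 0.0282455 at this income.
η = (dQ/dM)·(M/Q) = 0.0282455 × (6834/185.060) = 1.043.

1.043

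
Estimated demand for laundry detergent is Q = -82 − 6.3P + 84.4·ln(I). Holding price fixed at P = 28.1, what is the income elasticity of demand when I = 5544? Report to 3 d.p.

At P = 28.1, I = 5544: Q = 468.538.
Holding P constant, ∂Q/∂I = 84.4/I = 0.0152237.
η_I = (∂Q/∂I)·(I/Q) = 0.0152237 × (5544/468.538) = 0.180.

0.180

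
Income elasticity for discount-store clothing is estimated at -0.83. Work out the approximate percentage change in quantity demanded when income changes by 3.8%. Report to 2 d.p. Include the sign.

%ΔQ ≈ η × %ΔI = -0.83 × 3.8% = -3.15%.

-3.15%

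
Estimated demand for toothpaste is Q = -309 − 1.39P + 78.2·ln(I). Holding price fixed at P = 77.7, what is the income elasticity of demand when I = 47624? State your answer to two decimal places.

At P = 77.7, I = 47624: Q = 425.296.
Holding P constant, ∂Q/∂I = 78.2/I = 0.00164203.
η_I = (∂Q/∂I)·(I/Q) = 0.00164203 × (47624/425.296) = 0.18.

0.18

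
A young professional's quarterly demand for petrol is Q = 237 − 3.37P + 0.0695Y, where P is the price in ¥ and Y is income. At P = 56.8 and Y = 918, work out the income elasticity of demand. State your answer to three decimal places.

0.583

At P = 56.8, Y = 918: Q = 109.385.
Holding P constant, ∂Q/∂Y = 0.0695.
η_Y = (∂Q/∂Y)·(Y/Q) = 0.0695 × (918/109.385) = 0.583.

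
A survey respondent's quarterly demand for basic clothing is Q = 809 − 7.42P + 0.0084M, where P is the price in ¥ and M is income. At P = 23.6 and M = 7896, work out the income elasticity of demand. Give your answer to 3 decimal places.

0.095

At P = 23.6, M = 7896: Q = 700.214.
Holding P constant, ∂Q/∂M = 0.0084.
η_M = (∂Q/∂M)·(M/Q) = 0.0084 × (7896/700.214) = 0.095.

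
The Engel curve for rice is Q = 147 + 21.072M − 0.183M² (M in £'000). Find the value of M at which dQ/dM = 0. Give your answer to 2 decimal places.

dQ/dM = 21.072 − 0.366M.
The good is inferior where dQ/dM < 0. Setting dQ/dM = 0 gives M = 21.072 / 0.366 = 57.57.

57.57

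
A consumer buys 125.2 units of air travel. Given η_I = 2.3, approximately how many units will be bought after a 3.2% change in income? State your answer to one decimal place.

%ΔQ ≈ η × %ΔI = 2.3 × 3.2% = 7.36%.
New Q ≈ 125.2 × (1 + 0.0736) = 134.4.

134.4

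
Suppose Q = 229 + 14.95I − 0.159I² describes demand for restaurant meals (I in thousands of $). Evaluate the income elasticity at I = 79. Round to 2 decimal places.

-1.92

At I = 79: Q = 417.7310.
dQ/dI = 14.95 − 0.318I = -10.17200.
η = (dQ/dI)·(I/Q) = -10.17200 × (79/417.7310) = -1.92.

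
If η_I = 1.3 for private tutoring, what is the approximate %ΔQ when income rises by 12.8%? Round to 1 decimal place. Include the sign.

%ΔQ ≈ η × %ΔI = 1.3 × 12.8% = 16.6%.

16.6%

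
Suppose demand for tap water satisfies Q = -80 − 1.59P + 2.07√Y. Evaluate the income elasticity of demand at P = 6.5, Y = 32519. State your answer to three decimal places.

At P = 6.5, Y = 32519: Q = 282.949.
Holding P constant, ∂Q/∂Y = 2.07/(2√Y) = 0.00573947.
η_Y = (∂Q/∂Y)·(Y/Q) = 0.00573947 × (32519/282.949) = 0.660.

0.660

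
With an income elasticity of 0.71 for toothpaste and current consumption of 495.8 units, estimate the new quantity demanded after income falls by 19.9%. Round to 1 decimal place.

%ΔQ ≈ η × %ΔI = 0.71 × (-19.9%) = -14.129%.
New Q ≈ 495.8 × (1 − 0.14129) = 425.7.

425.7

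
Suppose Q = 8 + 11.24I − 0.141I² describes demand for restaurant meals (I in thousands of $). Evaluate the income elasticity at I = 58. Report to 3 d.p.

-1.599

At I = 58: Q = 185.5960.
dQ/dI = 11.24 − 0.282I = -5.11600.
η = (dQ/dI)·(I/Q) = -5.11600 × (58/185.5960) = -1.599.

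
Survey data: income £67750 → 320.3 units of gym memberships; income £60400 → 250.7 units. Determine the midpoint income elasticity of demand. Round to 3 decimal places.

2.125

ΔQ = 250.7 − 320.3 = -69.6; midpoint Q̄ = (320.3 + 250.7)/2 = 285.5.
ΔI = 60400 − 67750 = -7350; midpoint Ī = (67750 + 60400)/2 = 64075.
η = (ΔQ/Q̄) ÷ (ΔI/Ī) = (-69.6/285.5) ÷ (-7350/64075) = 2.125.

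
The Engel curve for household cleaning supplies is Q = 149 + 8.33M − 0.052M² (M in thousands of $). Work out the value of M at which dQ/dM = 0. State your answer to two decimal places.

dQ/dM = 8.33 − 0.104M.
The good is inferior where dQ/dM < 0. Setting dQ/dM = 0 gives M = 8.33 / 0.104 = 80.10.

80.10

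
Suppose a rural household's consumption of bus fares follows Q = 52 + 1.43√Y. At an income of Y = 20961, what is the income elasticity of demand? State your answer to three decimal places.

At Y = 20961: Q = 259.034.
dQ/dY = 1.43/(2√Y) = 0.00493856 at this income.
η = (dQ/dY)·(Y/Q) = 0.00493856 × (20961/259.034) = 0.400.

0.400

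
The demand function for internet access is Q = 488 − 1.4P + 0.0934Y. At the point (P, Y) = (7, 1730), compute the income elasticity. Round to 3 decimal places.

At P = 7, Y = 1730: Q = 639.782.
Holding P constant, ∂Q/∂Y = 0.0934.
η_Y = (∂Q/∂Y)·(Y/Q) = 0.0934 × (1730/639.782) = 0.253.

0.253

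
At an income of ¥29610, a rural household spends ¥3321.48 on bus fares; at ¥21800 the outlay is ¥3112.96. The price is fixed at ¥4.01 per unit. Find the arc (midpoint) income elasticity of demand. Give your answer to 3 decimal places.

With a constant price, Q₁ = 3321.48/4.01 = 828.299 and Q₂ = 3112.96/4.01 = 776.299 (equivalently, work directly with expenditure since P cancels).
Midpoint %ΔQ = (3112.96 − 3321.48)/3217.22 = -0.06481; midpoint %ΔI = (21800 − 29610)/25705 = -0.30383.
η = -0.06481 / -0.30383 = 0.213.

0.213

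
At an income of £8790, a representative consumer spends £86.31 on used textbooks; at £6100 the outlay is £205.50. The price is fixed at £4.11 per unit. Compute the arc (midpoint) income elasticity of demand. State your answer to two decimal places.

-2.26

With a constant price, Q₁ = 86.31/4.11 = 21.000 and Q₂ = 205.50/4.11 = 50.000 (equivalently, work directly with expenditure since P cancels).
Midpoint %ΔQ = (205.50 − 86.31)/145.91 = 0.81690; midpoint %ΔI = (6100 − 8790)/7445 = -0.36132.
η = 0.81690 / -0.36132 = -2.26.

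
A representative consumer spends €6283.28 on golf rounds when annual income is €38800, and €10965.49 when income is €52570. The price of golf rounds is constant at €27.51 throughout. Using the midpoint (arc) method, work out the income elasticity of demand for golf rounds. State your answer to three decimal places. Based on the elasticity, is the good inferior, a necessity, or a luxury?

With a constant price, Q₁ = 6283.28/27.51 = 228.400 and Q₂ = 10965.49/27.51 = 398.600 (equivalently, work directly with expenditure since P cancels).
Midpoint %ΔQ = (10965.49 − 6283.28)/8624.39 = 0.54290; midpoint %ΔI = (52570 − 38800)/45685 = 0.30141.
η = 0.54290 / 0.30141 = 1.801.
η > 1 ⇒ luxury.

1.801 (luxury)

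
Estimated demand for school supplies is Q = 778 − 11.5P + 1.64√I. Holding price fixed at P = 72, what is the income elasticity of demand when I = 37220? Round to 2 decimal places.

0.59

At P = 72, I = 37220: Q = 266.397.
Holding P constant, ∂Q/∂I = 1.64/(2√I) = 0.00425036.
η_I = (∂Q/∂I)·(I/Q) = 0.00425036 × (37220/266.397) = 0.59.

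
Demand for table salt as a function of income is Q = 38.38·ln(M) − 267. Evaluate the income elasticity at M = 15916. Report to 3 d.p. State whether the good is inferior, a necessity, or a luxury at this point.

0.368 (necessity)

At M = 15916: Q = 104.330.
dQ/dM = 38.38/M = 0.00241141 at this income.
η = (dQ/dM)·(M/Q) = 0.00241141 × (15916/104.330) = 0.368.
Since 0 < η < 1, the good is a necessity.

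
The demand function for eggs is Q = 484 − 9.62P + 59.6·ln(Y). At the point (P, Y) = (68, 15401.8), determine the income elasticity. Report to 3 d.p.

At P = 68, Y = 15401.8: Q = 404.517.
Holding P constant, ∂Q/∂Y = 59.6/Y = 0.00386968.
η_Y = (∂Q/∂Y)·(Y/Q) = 0.00386968 × (15401.8/404.517) = 0.147.

0.147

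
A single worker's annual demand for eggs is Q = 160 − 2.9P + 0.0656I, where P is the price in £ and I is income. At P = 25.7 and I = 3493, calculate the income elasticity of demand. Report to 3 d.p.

At P = 25.7, I = 3493: Q = 314.611.
Holding P constant, ∂Q/∂I = 0.0656.
η_I = (∂Q/∂I)·(I/Q) = 0.0656 × (3493/314.611) = 0.728.

0.728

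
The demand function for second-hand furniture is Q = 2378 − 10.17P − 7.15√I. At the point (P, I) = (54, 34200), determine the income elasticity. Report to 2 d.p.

-1.31

At P = 54, I = 34200: Q = 506.553.
Holding P constant, ∂Q/∂I = -7.15/(2√I) = -0.0193314.
η_I = (∂Q/∂I)·(I/Q) = -0.0193314 × (34200/506.553) = -1.31.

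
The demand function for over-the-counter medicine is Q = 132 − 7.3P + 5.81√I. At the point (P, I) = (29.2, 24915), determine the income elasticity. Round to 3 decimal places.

At P = 29.2, I = 24915: Q = 835.919.
Holding P constant, ∂Q/∂I = 5.81/(2√I) = 0.0184041.
η_I = (∂Q/∂I)·(I/Q) = 0.0184041 × (24915/835.919) = 0.549.

0.549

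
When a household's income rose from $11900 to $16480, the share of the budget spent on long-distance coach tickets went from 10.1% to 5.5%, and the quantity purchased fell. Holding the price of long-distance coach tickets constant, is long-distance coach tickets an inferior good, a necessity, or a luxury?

inferior good

Quantity demanded falls as income rises, so η < 0.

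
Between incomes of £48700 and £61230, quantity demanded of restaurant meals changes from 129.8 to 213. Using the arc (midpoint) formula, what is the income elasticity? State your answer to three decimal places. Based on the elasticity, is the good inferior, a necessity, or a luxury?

2.129 (luxury)

ΔQ = 213 − 129.8 = 83.2; midpoint Q̄ = (129.8 + 213)/2 = 171.4.
ΔI = 61230 − 48700 = 12530; midpoint Ī = (48700 + 61230)/2 = 54965.
η = (ΔQ/Q̄) ÷ (ΔI/Ī) = (83.2/171.4) ÷ (12530/54965) = 2.129.
η > 1 ⇒ luxury.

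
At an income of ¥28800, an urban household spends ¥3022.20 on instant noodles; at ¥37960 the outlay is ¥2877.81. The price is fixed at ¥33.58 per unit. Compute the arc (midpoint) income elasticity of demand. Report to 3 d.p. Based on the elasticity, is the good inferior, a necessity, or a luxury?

-0.178 (inferior good)

With a constant price, Q₁ = 3022.20/33.58 = 90.000 and Q₂ = 2877.81/33.58 = 85.700 (equivalently, work directly with expenditure since P cancels).
Midpoint %ΔQ = (2877.81 − 3022.20)/2950.01 = -0.04895; midpoint %ΔI = (37960 − 28800)/33380 = 0.27442.
η = -0.04895 / 0.27442 = -0.178.
η < 0 ⇒ inferior good.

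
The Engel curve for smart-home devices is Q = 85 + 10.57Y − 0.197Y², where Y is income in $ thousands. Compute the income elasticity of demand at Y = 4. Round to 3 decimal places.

At Y = 4: Q = 124.1280.
dQ/dY = 10.57 − 0.394Y = 8.99400.
η = (dQ/dY)·(Y/Q) = 8.99400 × (4/124.1280) = 0.290.

0.290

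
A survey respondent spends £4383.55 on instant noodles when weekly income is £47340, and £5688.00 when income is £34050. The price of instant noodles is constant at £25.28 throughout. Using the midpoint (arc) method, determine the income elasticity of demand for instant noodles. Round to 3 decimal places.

-0.793

With a constant price, Q₁ = 4383.55/25.28 = 173.400 and Q₂ = 5688.00/25.28 = 225.000 (equivalently, work directly with expenditure since P cancels).
Midpoint %ΔQ = (5688.00 − 4383.55)/5035.77 = 0.25904; midpoint %ΔI = (34050 − 47340)/40695 = -0.32658.
η = 0.25904 / -0.32658 = -0.793.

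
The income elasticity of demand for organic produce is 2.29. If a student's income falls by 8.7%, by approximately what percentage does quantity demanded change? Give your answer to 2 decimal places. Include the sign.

%ΔQ ≈ η × %ΔI = 2.29 × (-8.7%) = -19.92%.

-19.92%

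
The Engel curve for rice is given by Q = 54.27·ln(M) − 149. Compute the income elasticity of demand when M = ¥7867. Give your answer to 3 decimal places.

At M = 7867: Q = 337.825.
dQ/dM = 54.27/M = 0.00689844 at this income.
η = (dQ/dM)·(M/Q) = 0.00689844 × (7867/337.825) = 0.161.

0.161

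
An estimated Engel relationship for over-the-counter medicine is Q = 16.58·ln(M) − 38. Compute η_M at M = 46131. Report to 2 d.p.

At M = 46131: Q = 140.057.
dQ/dM = 16.58/M = 0.000359411 at this income.
η = (dQ/dM)·(M/Q) = 0.000359411 × (46131/140.057) = 0.12.

0.12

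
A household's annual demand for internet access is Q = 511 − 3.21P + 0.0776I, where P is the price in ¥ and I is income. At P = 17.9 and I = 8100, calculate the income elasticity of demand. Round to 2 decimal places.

At P = 17.9, I = 8100: Q = 1082.101.
Holding P constant, ∂Q/∂I = 0.0776.
η_I = (∂Q/∂I)·(I/Q) = 0.0776 × (8100/1082.101) = 0.58.

0.58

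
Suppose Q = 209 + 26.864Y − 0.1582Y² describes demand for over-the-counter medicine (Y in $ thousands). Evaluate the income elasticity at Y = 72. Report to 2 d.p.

0.22

At Y = 72: Q = 1323.0992.
dQ/dY = 26.864 − 0.3164Y = 4.08320.
η = (dQ/dY)·(Y/Q) = 4.08320 × (72/1323.0992) = 0.22.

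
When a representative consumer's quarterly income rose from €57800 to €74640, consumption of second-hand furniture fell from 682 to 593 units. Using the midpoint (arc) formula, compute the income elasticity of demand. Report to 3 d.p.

-0.549

ΔQ = 593 − 682 = -89; midpoint Q̄ = (682 + 593)/2 = 637.5.
ΔI = 74640 − 57800 = 16840; midpoint Ī = (57800 + 74640)/2 = 66220.
η = (ΔQ/Q̄) ÷ (ΔI/Ī) = (-89/637.5) ÷ (16840/66220) = -0.549.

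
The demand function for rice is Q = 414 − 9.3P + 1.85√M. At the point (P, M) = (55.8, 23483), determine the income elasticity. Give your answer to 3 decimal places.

0.794

At P = 55.8, M = 23483: Q = 178.557.
Holding P constant, ∂Q/∂M = 1.85/(2√M) = 0.00603622.
η_M = (∂Q/∂M)·(M/Q) = 0.00603622 × (23483/178.557) = 0.794.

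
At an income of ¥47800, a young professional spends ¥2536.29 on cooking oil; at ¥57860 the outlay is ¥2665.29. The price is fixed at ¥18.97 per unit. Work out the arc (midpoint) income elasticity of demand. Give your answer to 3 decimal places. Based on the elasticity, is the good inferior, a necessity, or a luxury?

0.260 (necessity)

With a constant price, Q₁ = 2536.29/18.97 = 133.700 and Q₂ = 2665.29/18.97 = 140.500 (equivalently, work directly with expenditure since P cancels).
Midpoint %ΔQ = (2665.29 − 2536.29)/2600.79 = 0.04960; midpoint %ΔI = (57860 − 47800)/52830 = 0.19042.
η = 0.04960 / 0.19042 = 0.260.
0 < η < 1 ⇒ necessity.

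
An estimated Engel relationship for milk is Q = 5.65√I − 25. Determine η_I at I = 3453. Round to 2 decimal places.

0.54

At I = 3453: Q = 307.007.
dQ/dI = 5.65/(2√I) = 0.0480751 at this income.
η = (dQ/dI)·(I/Q) = 0.0480751 × (3453/307.007) = 0.54.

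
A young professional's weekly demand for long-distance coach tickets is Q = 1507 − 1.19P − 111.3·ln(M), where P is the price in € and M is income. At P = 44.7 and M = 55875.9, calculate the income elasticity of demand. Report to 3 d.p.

-0.469

At P = 44.7, M = 55875.9: Q = 237.199.
Holding P constant, ∂Q/∂M = -111.3/M = -0.00199191.
η_M = (∂Q/∂M)·(M/Q) = -0.00199191 × (55875.9/237.199) = -0.469.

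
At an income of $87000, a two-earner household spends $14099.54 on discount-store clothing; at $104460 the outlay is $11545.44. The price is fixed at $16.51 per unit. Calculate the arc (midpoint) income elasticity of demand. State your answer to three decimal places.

-1.092

With a constant price, Q₁ = 14099.54/16.51 = 854.000 and Q₂ = 11545.44/16.51 = 699.300 (equivalently, work directly with expenditure since P cancels).
Midpoint %ΔQ = (11545.44 − 14099.54)/12822.49 = -0.19919; midpoint %ΔI = (104460 − 87000)/95730 = 0.18239.
η = -0.19919 / 0.18239 = -1.092.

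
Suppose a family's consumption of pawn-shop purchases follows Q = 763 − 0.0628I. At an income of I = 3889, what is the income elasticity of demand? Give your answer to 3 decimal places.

At I = 3889: Q = 518.771.
dQ/dI = −0.0628.
η = (dQ/dI)·(I/Q) = -0.0628 × (3889/518.771) = -0.471.

-0.471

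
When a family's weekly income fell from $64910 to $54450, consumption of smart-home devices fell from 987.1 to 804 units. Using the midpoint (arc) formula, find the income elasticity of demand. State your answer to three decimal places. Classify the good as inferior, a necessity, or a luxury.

1.167 (luxury)

ΔQ = 804 − 987.1 = -183.1; midpoint Q̄ = (987.1 + 804)/2 = 895.55.
ΔI = 54450 − 64910 = -10460; midpoint Ī = (64910 + 54450)/2 = 59680.
η = (ΔQ/Q̄) ÷ (ΔI/Ī) = (-183.1/895.55) ÷ (-10460/59680) = 1.167.
η > 1 ⇒ luxury.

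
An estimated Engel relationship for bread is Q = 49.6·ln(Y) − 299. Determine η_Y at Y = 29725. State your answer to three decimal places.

At Y = 29725: Q = 211.867.
dQ/dY = 49.6/Y = 0.00166863 at this income.
η = (dQ/dY)·(Y/Q) = 0.00166863 × (29725/211.867) = 0.234.

0.234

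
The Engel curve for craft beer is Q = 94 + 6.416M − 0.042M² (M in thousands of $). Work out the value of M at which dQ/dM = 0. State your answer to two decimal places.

76.38

dQ/dM = 6.416 − 0.084M.
The good is inferior where dQ/dM < 0. Setting dQ/dM = 0 gives M = 6.416 / 0.084 = 76.38.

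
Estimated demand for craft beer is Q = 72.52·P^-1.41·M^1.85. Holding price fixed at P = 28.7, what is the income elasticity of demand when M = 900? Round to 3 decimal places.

1.850

For a multiplicative demand Q = A·P^α·M^β, the income elasticity is β everywhere.
Here β = 1.85, so η = 1.850.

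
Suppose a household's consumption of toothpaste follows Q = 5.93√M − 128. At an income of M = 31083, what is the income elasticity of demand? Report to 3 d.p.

At M = 31083: Q = 917.481.
dQ/dM = 5.93/(2√M) = 0.0168176 at this income.
η = (dQ/dM)·(M/Q) = 0.0168176 × (31083/917.481) = 0.570.

0.570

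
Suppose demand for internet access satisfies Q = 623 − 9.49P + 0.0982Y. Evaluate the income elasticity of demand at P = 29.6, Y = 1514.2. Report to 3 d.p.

0.303

At P = 29.6, Y = 1514.2: Q = 490.790.
Holding P constant, ∂Q/∂Y = 0.0982.
η_Y = (∂Q/∂Y)·(Y/Q) = 0.0982 × (1514.2/490.790) = 0.303.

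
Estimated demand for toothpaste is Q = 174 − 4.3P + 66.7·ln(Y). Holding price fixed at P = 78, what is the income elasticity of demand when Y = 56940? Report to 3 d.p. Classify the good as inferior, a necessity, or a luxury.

At P = 78, Y = 56940: Q = 568.949.
Holding P constant, ∂Q/∂Y = 66.7/Y = 0.00117141.
η_Y = (∂Q/∂Y)·(Y/Q) = 0.00117141 × (56940/568.949) = 0.117.
Since 0 < η < 1, this is a necessity.

0.117 (necessity)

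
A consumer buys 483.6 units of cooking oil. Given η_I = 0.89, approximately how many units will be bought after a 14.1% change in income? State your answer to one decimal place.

%ΔQ ≈ η × %ΔI = 0.89 × 14.1% = 12.549%.
New Q ≈ 483.6 × (1 + 0.12549) = 544.3.

544.3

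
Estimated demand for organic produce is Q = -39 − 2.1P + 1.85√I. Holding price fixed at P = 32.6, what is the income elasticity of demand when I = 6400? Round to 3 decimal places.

At P = 32.6, I = 6400: Q = 40.540.
Holding P constant, ∂Q/∂I = 1.85/(2√I) = 0.0115625.
η_I = (∂Q/∂I)·(I/Q) = 0.0115625 × (6400/40.540) = 1.825.

1.825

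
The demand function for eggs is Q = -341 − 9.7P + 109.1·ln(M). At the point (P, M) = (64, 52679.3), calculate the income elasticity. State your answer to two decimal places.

At P = 64, M = 52679.3: Q = 224.333.
Holding P constant, ∂Q/∂M = 109.1/M = 0.00207102.
η_M = (∂Q/∂M)·(M/Q) = 0.00207102 × (52679.3/224.333) = 0.49.

0.49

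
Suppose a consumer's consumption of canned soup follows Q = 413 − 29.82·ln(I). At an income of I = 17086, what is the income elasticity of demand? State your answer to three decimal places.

-0.244

At I = 17086: Q = 122.374.
dQ/dI = -29.82/I = -0.00174529 at this income.
η = (dQ/dI)·(I/Q) = -0.00174529 × (17086/122.374) = -0.244.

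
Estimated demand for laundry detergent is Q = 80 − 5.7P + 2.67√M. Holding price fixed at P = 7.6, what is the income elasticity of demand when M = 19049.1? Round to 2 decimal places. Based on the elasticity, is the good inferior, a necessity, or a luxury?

0.45 (necessity)

At P = 7.6, M = 19049.1: Q = 405.189.
Holding P constant, ∂Q/∂M = 2.67/(2√M) = 0.00967262.
η_M = (∂Q/∂M)·(M/Q) = 0.00967262 × (19049.1/405.189) = 0.45.
Since 0 < η < 1, this is a necessity.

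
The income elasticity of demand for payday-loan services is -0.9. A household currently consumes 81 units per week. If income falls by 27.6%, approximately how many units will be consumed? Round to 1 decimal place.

101.1

%ΔQ ≈ η × %ΔI = -0.9 × (-27.6%) = 24.84%.
New Q ≈ 81 × (1 + 0.2484) = 101.1.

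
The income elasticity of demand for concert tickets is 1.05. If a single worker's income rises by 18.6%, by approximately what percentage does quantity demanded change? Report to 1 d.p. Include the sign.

%ΔQ ≈ η × %ΔI = 1.05 × 18.6% = 19.5%.

19.5%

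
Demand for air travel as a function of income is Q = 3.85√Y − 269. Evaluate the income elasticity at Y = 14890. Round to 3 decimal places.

1.170

At Y = 14890: Q = 200.795.
dQ/dY = 3.85/(2√Y) = 0.0157755 at this income.
η = (dQ/dY)·(Y/Q) = 0.0157755 × (14890/200.795) = 1.170.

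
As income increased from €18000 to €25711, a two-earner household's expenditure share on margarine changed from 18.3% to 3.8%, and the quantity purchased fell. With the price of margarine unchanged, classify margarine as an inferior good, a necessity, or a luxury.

Quantity demanded falls as income rises, so η < 0.

inferior good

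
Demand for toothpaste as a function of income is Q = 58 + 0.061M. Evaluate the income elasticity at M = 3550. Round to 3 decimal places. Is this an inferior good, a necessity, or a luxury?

At M = 3550: Q = 274.550.
dQ/dM = 0.061.
η = (dQ/dM)·(M/Q) = 0.061 × (3550/274.550) = 0.789.
Since 0 < η < 1, the good is a necessity.

0.789 (necessity)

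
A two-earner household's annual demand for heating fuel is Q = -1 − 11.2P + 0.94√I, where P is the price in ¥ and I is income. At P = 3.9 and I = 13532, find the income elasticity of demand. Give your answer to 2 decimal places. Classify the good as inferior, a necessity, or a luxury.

0.85 (necessity)

At P = 3.9, I = 13532: Q = 64.667.
Holding P constant, ∂Q/∂I = 0.94/(2√I) = 0.00404033.
η_I = (∂Q/∂I)·(I/Q) = 0.00404033 × (13532/64.667) = 0.85.
Since 0 < η < 1, this is a necessity.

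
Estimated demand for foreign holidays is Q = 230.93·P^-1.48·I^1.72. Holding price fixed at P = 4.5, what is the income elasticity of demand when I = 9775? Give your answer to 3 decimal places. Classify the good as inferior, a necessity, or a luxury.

For a multiplicative demand Q = A·P^α·I^β, the income elasticity is β everywhere.
Here β = 1.72, so η = 1.720.
Since η > 1, this is a luxury.

1.720 (luxury)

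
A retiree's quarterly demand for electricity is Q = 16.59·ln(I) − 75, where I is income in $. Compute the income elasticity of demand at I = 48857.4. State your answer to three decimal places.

At I = 48857.4: Q = 104.117.
dQ/dI = 16.59/I = 0.00033956 at this income.
η = (dQ/dI)·(I/Q) = 0.00033956 × (48857.4/104.117) = 0.159.

0.159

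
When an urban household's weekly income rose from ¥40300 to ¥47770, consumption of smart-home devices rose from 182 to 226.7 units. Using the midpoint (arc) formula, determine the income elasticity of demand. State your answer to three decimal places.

1.289

ΔQ = 226.7 − 182 = 44.7; midpoint Q̄ = (182 + 226.7)/2 = 204.35.
ΔI = 47770 − 40300 = 7470; midpoint Ī = (40300 + 47770)/2 = 44035.
η = (ΔQ/Q̄) ÷ (ΔI/Ī) = (44.7/204.35) ÷ (7470/44035) = 1.289.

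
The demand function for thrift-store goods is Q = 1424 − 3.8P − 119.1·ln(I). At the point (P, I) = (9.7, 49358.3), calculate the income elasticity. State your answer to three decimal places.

-1.190

At P = 9.7, I = 49358.3: Q = 100.043.
Holding P constant, ∂Q/∂I = -119.1/I = -0.00241297.
η_I = (∂Q/∂I)·(I/Q) = -0.00241297 × (49358.3/100.043) = -1.190.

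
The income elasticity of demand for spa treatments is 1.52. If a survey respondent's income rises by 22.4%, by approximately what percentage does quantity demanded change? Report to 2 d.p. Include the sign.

%ΔQ ≈ η × %ΔI = 1.52 × 22.4% = 34.05%.

34.05%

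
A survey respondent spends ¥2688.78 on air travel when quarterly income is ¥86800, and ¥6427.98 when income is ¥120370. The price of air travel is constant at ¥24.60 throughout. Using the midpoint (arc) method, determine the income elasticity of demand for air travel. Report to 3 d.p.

With a constant price, Q₁ = 2688.78/24.60 = 109.300 and Q₂ = 6427.98/24.60 = 261.300 (equivalently, work directly with expenditure since P cancels).
Midpoint %ΔQ = (6427.98 − 2688.78)/4558.38 = 0.82029; midpoint %ΔI = (120370 − 86800)/103585 = 0.32408.
η = 0.82029 / 0.32408 = 2.531.

2.531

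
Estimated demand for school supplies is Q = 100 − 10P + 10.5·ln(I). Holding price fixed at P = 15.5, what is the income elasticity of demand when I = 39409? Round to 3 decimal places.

At P = 15.5, I = 39409: Q = 56.108.
Holding P constant, ∂Q/∂I = 10.5/I = 0.000266437.
η_I = (∂Q/∂I)·(I/Q) = 0.000266437 × (39409/56.108) = 0.187.

0.187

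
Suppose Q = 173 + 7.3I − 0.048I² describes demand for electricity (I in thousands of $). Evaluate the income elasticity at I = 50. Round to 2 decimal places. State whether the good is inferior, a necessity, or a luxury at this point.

0.30 (necessity)

At I = 50: Q = 418.0000.
dQ/dI = 7.3 − 0.096I = 2.50000.
η = (dQ/dI)·(I/Q) = 2.50000 × (50/418.0000) = 0.30.
0 < η < 1 ⇒ necessity.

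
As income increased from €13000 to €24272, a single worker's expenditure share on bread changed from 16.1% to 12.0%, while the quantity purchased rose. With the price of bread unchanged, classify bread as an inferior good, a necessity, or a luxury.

necessity

Quantity rises but the budget share falls as income rises, so 0 < η < 1.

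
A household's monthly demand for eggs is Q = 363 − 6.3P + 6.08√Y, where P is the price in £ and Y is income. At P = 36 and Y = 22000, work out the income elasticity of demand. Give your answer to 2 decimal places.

At P = 36, Y = 22000: Q = 1038.010.
Holding P constant, ∂Q/∂Y = 6.08/(2√Y) = 0.0204957.
η_Y = (∂Q/∂Y)·(Y/Q) = 0.0204957 × (22000/1038.010) = 0.43.

0.43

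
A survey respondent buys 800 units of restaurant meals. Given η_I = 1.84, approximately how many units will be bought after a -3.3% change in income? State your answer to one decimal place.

751.4

%ΔQ ≈ η × %ΔI = 1.84 × (-3.3%) = -6.072%.
New Q ≈ 800 × (1 − 0.06072) = 751.4.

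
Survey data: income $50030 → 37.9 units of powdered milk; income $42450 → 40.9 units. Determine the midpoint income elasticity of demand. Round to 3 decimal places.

-0.464

ΔQ = 40.9 − 37.9 = 3; midpoint Q̄ = (37.9 + 40.9)/2 = 39.4.
ΔI = 42450 − 50030 = -7580; midpoint Ī = (50030 + 42450)/2 = 46240.
η = (ΔQ/Q̄) ÷ (ΔI/Ī) = (3/39.4) ÷ (-7580/46240) = -0.464.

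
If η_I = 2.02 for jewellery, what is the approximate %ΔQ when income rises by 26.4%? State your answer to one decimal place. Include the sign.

53.3%

%ΔQ ≈ η × %ΔI = 2.02 × 26.4% = 53.3%.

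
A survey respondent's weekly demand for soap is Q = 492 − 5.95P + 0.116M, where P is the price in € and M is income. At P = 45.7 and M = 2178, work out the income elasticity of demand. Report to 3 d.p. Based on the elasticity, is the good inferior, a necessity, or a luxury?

0.534 (necessity)

At P = 45.7, M = 2178: Q = 472.733.
Holding P constant, ∂Q/∂M = 0.116.
η_M = (∂Q/∂M)·(M/Q) = 0.116 × (2178/472.733) = 0.534.
Since 0 < η < 1, this is a necessity.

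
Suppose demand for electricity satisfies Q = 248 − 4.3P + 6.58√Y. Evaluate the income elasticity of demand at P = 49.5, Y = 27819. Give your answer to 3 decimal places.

At P = 49.5, Y = 27819: Q = 1132.630.
Holding P constant, ∂Q/∂Y = 6.58/(2√Y) = 0.0197254.
η_Y = (∂Q/∂Y)·(Y/Q) = 0.0197254 × (27819/1132.630) = 0.484.

0.484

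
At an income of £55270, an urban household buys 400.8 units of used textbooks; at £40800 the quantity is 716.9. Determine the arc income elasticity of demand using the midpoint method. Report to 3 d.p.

ΔQ = 716.9 − 400.8 = 316.1; midpoint Q̄ = (400.8 + 716.9)/2 = 558.85.
ΔI = 40800 − 55270 = -14470; midpoint Ī = (55270 + 40800)/2 = 48035.
η = (ΔQ/Q̄) ÷ (ΔI/Ī) = (316.1/558.85) ÷ (-14470/48035) = -1.878.

-1.878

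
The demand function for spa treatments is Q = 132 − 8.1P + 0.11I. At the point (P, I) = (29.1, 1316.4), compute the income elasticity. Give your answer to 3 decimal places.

3.524

At P = 29.1, I = 1316.4: Q = 41.094.
Holding P constant, ∂Q/∂I = 0.11.
η_I = (∂Q/∂I)·(I/Q) = 0.11 × (1316.4/41.094) = 3.524.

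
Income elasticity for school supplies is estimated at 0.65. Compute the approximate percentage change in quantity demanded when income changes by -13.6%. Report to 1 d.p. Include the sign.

%ΔQ ≈ η × %ΔI = 0.65 × (-13.6%) = -8.8%.

-8.8%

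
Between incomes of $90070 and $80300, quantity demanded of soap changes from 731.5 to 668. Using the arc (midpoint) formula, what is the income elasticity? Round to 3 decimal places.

ΔQ = 668 − 731.5 = -63.5; midpoint Q̄ = (731.5 + 668)/2 = 699.75.
ΔI = 80300 − 90070 = -9770; midpoint Ī = (90070 + 80300)/2 = 85185.
η = (ΔQ/Q̄) ÷ (ΔI/Ī) = (-63.5/699.75) ÷ (-9770/85185) = 0.791.

0.791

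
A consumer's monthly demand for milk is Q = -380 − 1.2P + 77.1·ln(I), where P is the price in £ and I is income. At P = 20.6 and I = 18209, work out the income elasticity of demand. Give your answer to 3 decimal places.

0.219

At P = 20.6, I = 18209: Q = 351.606.
Holding P constant, ∂Q/∂I = 77.1/I = 0.00423417.
η_I = (∂Q/∂I)·(I/Q) = 0.00423417 × (18209/351.606) = 0.219.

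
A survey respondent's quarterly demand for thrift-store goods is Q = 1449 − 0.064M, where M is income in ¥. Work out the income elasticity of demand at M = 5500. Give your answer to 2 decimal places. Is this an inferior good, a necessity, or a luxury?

-0.32 (inferior good)

At M = 5500: Q = 1097.000.
dQ/dM = −0.064.
η = (dQ/dM)·(M/Q) = -0.064 × (5500/1097.000) = -0.32.
Since η < 0, the good is an inferior good.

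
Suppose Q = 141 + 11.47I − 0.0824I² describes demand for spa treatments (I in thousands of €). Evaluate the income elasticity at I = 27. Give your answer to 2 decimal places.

At I = 27: Q = 390.6204.
dQ/dI = 11.47 − 0.1648I = 7.02040.
η = (dQ/dI)·(I/Q) = 7.02040 × (27/390.6204) = 0.49.

0.49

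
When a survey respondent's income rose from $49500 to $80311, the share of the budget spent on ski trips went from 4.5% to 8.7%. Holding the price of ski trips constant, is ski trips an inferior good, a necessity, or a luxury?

The budget share rises as income rises, so η > 1.

luxury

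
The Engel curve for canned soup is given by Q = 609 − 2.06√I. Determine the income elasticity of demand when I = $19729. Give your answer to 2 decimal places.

At I = 19729: Q = 319.652.
dQ/dI = -2.06/(2√I) = -0.00733305 at this income.
η = (dQ/dI)·(I/Q) = -0.00733305 × (19729/319.652) = -0.45.

-0.45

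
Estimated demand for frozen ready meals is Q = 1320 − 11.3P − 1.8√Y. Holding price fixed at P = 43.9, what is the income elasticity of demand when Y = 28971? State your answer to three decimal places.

-0.296

At P = 43.9, Y = 28971: Q = 517.554.
Holding P constant, ∂Q/∂Y = -1.8/(2√Y) = -0.00528763.
η_Y = (∂Q/∂Y)·(Y/Q) = -0.00528763 × (28971/517.554) = -0.296.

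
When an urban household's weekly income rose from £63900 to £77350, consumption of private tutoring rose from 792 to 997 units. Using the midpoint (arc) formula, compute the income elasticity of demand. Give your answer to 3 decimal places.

ΔQ = 997 − 792 = 205; midpoint Q̄ = (792 + 997)/2 = 894.5.
ΔI = 77350 − 63900 = 13450; midpoint Ī = (63900 + 77350)/2 = 70625.
η = (ΔQ/Q̄) ÷ (ΔI/Ī) = (205/894.5) ÷ (13450/70625) = 1.203.

1.203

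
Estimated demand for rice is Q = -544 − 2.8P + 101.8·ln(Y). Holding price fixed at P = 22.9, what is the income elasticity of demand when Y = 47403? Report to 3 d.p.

0.209

At P = 22.9, Y = 47403: Q = 487.904.
Holding P constant, ∂Q/∂Y = 101.8/Y = 0.00214754.
η_Y = (∂Q/∂Y)·(Y/Q) = 0.00214754 × (47403/487.904) = 0.209.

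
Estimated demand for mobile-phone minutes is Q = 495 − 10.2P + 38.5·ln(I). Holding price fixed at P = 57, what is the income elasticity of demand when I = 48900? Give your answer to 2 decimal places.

0.12

At P = 57, I = 48900: Q = 329.305.
Holding P constant, ∂Q/∂I = 38.5/I = 0.000787321.
η_I = (∂Q/∂I)·(I/Q) = 0.000787321 × (48900/329.305) = 0.12.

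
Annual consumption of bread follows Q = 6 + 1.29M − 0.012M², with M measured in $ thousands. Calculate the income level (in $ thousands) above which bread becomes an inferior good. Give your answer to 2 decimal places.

53.75

dQ/dM = 1.29 − 0.024M.
The good is inferior where dQ/dM < 0. Setting dQ/dM = 0 gives M = 1.29 / 0.024 = 53.75.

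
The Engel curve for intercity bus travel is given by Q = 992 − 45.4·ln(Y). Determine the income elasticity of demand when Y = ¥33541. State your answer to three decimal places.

At Y = 33541: Q = 518.908.
dQ/dY = -45.4/Y = -0.00135357 at this income.
η = (dQ/dY)·(Y/Q) = -0.00135357 × (33541/518.908) = -0.087.

-0.087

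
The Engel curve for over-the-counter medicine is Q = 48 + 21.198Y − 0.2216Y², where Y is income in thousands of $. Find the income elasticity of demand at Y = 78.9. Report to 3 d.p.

-3.186

At Y = 78.9: Q = 341.0157.
dQ/dY = 21.198 − 0.4432Y = -13.77048.
η = (dQ/dY)·(Y/Q) = -13.77048 × (78.9/341.0157) = -3.186.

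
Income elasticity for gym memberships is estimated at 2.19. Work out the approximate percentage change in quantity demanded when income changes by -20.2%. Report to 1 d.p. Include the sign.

%ΔQ ≈ η × %ΔI = 2.19 × (-20.2%) = -44.2%.

-44.2%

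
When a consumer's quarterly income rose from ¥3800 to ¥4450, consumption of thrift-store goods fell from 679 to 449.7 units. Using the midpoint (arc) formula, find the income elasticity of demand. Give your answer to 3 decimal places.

ΔQ = 449.7 − 679 = -229.3; midpoint Q̄ = (679 + 449.7)/2 = 564.35.
ΔI = 4450 − 3800 = 650; midpoint Ī = (3800 + 4450)/2 = 4125.
η = (ΔQ/Q̄) ÷ (ΔI/Ī) = (-229.3/564.35) ÷ (650/4125) = -2.578.

-2.578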